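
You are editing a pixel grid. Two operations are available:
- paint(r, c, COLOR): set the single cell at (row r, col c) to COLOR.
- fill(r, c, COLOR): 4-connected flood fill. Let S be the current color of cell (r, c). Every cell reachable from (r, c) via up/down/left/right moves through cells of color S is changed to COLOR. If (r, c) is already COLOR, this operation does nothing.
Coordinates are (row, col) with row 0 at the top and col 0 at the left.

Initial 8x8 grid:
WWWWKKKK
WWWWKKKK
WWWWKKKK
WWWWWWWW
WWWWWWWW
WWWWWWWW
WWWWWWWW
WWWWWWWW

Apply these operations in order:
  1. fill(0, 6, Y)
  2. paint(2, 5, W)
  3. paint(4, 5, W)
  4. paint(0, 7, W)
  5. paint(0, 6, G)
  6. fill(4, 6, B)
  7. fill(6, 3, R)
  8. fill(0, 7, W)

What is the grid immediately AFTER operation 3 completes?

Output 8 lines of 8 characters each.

Answer: WWWWYYYY
WWWWYYYY
WWWWYWYY
WWWWWWWW
WWWWWWWW
WWWWWWWW
WWWWWWWW
WWWWWWWW

Derivation:
After op 1 fill(0,6,Y) [12 cells changed]:
WWWWYYYY
WWWWYYYY
WWWWYYYY
WWWWWWWW
WWWWWWWW
WWWWWWWW
WWWWWWWW
WWWWWWWW
After op 2 paint(2,5,W):
WWWWYYYY
WWWWYYYY
WWWWYWYY
WWWWWWWW
WWWWWWWW
WWWWWWWW
WWWWWWWW
WWWWWWWW
After op 3 paint(4,5,W):
WWWWYYYY
WWWWYYYY
WWWWYWYY
WWWWWWWW
WWWWWWWW
WWWWWWWW
WWWWWWWW
WWWWWWWW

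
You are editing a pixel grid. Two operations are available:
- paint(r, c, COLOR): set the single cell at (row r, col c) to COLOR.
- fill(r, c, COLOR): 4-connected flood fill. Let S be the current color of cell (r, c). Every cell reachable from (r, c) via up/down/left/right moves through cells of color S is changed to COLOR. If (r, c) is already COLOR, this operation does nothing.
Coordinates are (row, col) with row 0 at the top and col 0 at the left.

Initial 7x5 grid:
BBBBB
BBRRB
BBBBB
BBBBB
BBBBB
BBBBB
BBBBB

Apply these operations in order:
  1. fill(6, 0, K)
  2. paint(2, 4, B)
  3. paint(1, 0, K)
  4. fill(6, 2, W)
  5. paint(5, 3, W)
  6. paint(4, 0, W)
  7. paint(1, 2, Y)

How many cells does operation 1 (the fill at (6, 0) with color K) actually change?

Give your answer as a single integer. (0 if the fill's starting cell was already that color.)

Answer: 33

Derivation:
After op 1 fill(6,0,K) [33 cells changed]:
KKKKK
KKRRK
KKKKK
KKKKK
KKKKK
KKKKK
KKKKK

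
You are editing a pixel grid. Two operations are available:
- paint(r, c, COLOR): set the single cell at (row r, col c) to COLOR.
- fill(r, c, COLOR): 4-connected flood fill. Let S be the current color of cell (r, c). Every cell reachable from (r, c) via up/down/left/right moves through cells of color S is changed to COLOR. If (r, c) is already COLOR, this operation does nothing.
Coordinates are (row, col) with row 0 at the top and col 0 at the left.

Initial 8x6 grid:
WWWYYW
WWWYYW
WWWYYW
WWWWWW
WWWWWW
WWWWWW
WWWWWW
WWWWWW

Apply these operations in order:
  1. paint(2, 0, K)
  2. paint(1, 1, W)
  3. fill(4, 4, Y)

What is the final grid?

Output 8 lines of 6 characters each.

Answer: YYYYYY
YYYYYY
KYYYYY
YYYYYY
YYYYYY
YYYYYY
YYYYYY
YYYYYY

Derivation:
After op 1 paint(2,0,K):
WWWYYW
WWWYYW
KWWYYW
WWWWWW
WWWWWW
WWWWWW
WWWWWW
WWWWWW
After op 2 paint(1,1,W):
WWWYYW
WWWYYW
KWWYYW
WWWWWW
WWWWWW
WWWWWW
WWWWWW
WWWWWW
After op 3 fill(4,4,Y) [41 cells changed]:
YYYYYY
YYYYYY
KYYYYY
YYYYYY
YYYYYY
YYYYYY
YYYYYY
YYYYYY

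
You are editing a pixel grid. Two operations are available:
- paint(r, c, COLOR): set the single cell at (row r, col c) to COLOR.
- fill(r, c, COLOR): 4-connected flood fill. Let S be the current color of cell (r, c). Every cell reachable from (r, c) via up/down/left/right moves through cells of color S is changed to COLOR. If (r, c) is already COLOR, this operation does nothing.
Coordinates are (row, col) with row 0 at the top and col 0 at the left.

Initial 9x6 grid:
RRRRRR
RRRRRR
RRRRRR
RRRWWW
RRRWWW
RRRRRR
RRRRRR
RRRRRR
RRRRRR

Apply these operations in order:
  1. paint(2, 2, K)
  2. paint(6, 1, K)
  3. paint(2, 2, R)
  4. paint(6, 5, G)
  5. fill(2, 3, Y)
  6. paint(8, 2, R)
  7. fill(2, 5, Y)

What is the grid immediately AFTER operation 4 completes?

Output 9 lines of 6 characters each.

Answer: RRRRRR
RRRRRR
RRRRRR
RRRWWW
RRRWWW
RRRRRR
RKRRRG
RRRRRR
RRRRRR

Derivation:
After op 1 paint(2,2,K):
RRRRRR
RRRRRR
RRKRRR
RRRWWW
RRRWWW
RRRRRR
RRRRRR
RRRRRR
RRRRRR
After op 2 paint(6,1,K):
RRRRRR
RRRRRR
RRKRRR
RRRWWW
RRRWWW
RRRRRR
RKRRRR
RRRRRR
RRRRRR
After op 3 paint(2,2,R):
RRRRRR
RRRRRR
RRRRRR
RRRWWW
RRRWWW
RRRRRR
RKRRRR
RRRRRR
RRRRRR
After op 4 paint(6,5,G):
RRRRRR
RRRRRR
RRRRRR
RRRWWW
RRRWWW
RRRRRR
RKRRRG
RRRRRR
RRRRRR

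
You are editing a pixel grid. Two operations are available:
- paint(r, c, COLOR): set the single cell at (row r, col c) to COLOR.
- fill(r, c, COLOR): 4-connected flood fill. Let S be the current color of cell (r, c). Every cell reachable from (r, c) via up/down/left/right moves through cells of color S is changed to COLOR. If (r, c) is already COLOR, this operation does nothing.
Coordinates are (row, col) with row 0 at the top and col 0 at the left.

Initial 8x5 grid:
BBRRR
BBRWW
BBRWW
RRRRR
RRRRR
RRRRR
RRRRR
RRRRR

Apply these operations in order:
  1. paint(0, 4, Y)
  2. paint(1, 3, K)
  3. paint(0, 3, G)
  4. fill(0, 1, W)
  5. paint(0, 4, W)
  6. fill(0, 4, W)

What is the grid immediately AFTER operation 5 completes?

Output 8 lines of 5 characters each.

After op 1 paint(0,4,Y):
BBRRY
BBRWW
BBRWW
RRRRR
RRRRR
RRRRR
RRRRR
RRRRR
After op 2 paint(1,3,K):
BBRRY
BBRKW
BBRWW
RRRRR
RRRRR
RRRRR
RRRRR
RRRRR
After op 3 paint(0,3,G):
BBRGY
BBRKW
BBRWW
RRRRR
RRRRR
RRRRR
RRRRR
RRRRR
After op 4 fill(0,1,W) [6 cells changed]:
WWRGY
WWRKW
WWRWW
RRRRR
RRRRR
RRRRR
RRRRR
RRRRR
After op 5 paint(0,4,W):
WWRGW
WWRKW
WWRWW
RRRRR
RRRRR
RRRRR
RRRRR
RRRRR

Answer: WWRGW
WWRKW
WWRWW
RRRRR
RRRRR
RRRRR
RRRRR
RRRRR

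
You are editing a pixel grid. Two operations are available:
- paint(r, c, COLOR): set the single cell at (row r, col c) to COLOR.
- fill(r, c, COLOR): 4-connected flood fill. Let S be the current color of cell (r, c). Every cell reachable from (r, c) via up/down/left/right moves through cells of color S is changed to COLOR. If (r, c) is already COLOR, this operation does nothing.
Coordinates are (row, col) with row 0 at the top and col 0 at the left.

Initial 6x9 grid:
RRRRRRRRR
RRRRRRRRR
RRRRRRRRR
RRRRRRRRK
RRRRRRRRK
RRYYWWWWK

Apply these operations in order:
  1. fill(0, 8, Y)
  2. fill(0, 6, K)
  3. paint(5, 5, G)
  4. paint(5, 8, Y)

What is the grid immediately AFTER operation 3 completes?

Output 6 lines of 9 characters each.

Answer: KKKKKKKKK
KKKKKKKKK
KKKKKKKKK
KKKKKKKKK
KKKKKKKKK
KKKKWGWWK

Derivation:
After op 1 fill(0,8,Y) [45 cells changed]:
YYYYYYYYY
YYYYYYYYY
YYYYYYYYY
YYYYYYYYK
YYYYYYYYK
YYYYWWWWK
After op 2 fill(0,6,K) [47 cells changed]:
KKKKKKKKK
KKKKKKKKK
KKKKKKKKK
KKKKKKKKK
KKKKKKKKK
KKKKWWWWK
After op 3 paint(5,5,G):
KKKKKKKKK
KKKKKKKKK
KKKKKKKKK
KKKKKKKKK
KKKKKKKKK
KKKKWGWWK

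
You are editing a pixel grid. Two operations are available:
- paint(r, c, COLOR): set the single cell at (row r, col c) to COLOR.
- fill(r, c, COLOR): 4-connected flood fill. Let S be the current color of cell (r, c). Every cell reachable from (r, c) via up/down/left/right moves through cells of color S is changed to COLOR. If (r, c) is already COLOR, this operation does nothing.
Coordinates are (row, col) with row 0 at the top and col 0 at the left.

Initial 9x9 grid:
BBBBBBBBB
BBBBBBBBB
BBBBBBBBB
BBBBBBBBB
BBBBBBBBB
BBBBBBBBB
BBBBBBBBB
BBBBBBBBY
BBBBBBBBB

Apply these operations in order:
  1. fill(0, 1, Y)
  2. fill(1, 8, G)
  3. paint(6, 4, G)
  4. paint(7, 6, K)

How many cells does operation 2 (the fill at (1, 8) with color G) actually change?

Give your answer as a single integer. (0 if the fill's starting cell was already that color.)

After op 1 fill(0,1,Y) [80 cells changed]:
YYYYYYYYY
YYYYYYYYY
YYYYYYYYY
YYYYYYYYY
YYYYYYYYY
YYYYYYYYY
YYYYYYYYY
YYYYYYYYY
YYYYYYYYY
After op 2 fill(1,8,G) [81 cells changed]:
GGGGGGGGG
GGGGGGGGG
GGGGGGGGG
GGGGGGGGG
GGGGGGGGG
GGGGGGGGG
GGGGGGGGG
GGGGGGGGG
GGGGGGGGG

Answer: 81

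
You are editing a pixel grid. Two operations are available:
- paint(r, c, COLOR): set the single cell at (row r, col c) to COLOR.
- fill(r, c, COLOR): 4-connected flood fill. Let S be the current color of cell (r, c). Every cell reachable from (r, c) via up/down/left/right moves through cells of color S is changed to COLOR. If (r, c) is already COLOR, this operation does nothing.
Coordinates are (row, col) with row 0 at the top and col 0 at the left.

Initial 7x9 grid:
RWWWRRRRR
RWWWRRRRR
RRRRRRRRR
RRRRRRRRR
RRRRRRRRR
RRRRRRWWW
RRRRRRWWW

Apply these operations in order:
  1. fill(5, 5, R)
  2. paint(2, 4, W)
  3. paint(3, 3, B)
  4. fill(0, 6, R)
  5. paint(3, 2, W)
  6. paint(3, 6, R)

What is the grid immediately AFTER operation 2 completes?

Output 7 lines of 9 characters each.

Answer: RWWWRRRRR
RWWWRRRRR
RRRRWRRRR
RRRRRRRRR
RRRRRRRRR
RRRRRRWWW
RRRRRRWWW

Derivation:
After op 1 fill(5,5,R) [0 cells changed]:
RWWWRRRRR
RWWWRRRRR
RRRRRRRRR
RRRRRRRRR
RRRRRRRRR
RRRRRRWWW
RRRRRRWWW
After op 2 paint(2,4,W):
RWWWRRRRR
RWWWRRRRR
RRRRWRRRR
RRRRRRRRR
RRRRRRRRR
RRRRRRWWW
RRRRRRWWW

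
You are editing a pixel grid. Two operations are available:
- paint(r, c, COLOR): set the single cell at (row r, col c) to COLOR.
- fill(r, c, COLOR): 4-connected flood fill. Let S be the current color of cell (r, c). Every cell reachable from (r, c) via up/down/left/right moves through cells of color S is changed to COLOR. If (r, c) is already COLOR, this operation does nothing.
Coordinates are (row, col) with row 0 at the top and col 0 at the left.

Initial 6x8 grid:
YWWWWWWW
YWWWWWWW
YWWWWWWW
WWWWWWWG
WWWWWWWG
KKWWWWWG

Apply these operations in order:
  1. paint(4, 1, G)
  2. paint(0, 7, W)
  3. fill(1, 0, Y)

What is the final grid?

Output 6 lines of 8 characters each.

Answer: YWWWWWWW
YWWWWWWW
YWWWWWWW
WWWWWWWG
WGWWWWWG
KKWWWWWG

Derivation:
After op 1 paint(4,1,G):
YWWWWWWW
YWWWWWWW
YWWWWWWW
WWWWWWWG
WGWWWWWG
KKWWWWWG
After op 2 paint(0,7,W):
YWWWWWWW
YWWWWWWW
YWWWWWWW
WWWWWWWG
WGWWWWWG
KKWWWWWG
After op 3 fill(1,0,Y) [0 cells changed]:
YWWWWWWW
YWWWWWWW
YWWWWWWW
WWWWWWWG
WGWWWWWG
KKWWWWWG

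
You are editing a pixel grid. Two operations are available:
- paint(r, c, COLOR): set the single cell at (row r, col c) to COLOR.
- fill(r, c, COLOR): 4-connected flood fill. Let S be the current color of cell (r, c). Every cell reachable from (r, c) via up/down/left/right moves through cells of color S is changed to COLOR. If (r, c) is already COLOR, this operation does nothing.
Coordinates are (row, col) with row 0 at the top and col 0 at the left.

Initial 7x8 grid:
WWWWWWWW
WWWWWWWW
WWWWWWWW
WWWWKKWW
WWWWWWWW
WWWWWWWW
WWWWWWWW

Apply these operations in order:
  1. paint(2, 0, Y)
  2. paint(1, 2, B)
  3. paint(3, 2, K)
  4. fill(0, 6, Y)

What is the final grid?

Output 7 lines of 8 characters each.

Answer: YYYYYYYY
YYBYYYYY
YYYYYYYY
YYKYKKYY
YYYYYYYY
YYYYYYYY
YYYYYYYY

Derivation:
After op 1 paint(2,0,Y):
WWWWWWWW
WWWWWWWW
YWWWWWWW
WWWWKKWW
WWWWWWWW
WWWWWWWW
WWWWWWWW
After op 2 paint(1,2,B):
WWWWWWWW
WWBWWWWW
YWWWWWWW
WWWWKKWW
WWWWWWWW
WWWWWWWW
WWWWWWWW
After op 3 paint(3,2,K):
WWWWWWWW
WWBWWWWW
YWWWWWWW
WWKWKKWW
WWWWWWWW
WWWWWWWW
WWWWWWWW
After op 4 fill(0,6,Y) [51 cells changed]:
YYYYYYYY
YYBYYYYY
YYYYYYYY
YYKYKKYY
YYYYYYYY
YYYYYYYY
YYYYYYYY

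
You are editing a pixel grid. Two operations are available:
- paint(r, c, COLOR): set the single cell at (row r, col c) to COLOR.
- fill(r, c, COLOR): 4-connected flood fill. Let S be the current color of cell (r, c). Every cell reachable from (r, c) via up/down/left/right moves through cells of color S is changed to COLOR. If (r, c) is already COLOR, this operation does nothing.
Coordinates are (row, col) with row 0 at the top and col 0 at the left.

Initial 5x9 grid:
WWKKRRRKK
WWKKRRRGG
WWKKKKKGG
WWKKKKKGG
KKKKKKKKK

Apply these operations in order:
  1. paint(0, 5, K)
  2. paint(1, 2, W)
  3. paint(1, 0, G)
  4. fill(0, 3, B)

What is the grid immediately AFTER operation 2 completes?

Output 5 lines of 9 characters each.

Answer: WWKKRKRKK
WWWKRRRGG
WWKKKKKGG
WWKKKKKGG
KKKKKKKKK

Derivation:
After op 1 paint(0,5,K):
WWKKRKRKK
WWKKRRRGG
WWKKKKKGG
WWKKKKKGG
KKKKKKKKK
After op 2 paint(1,2,W):
WWKKRKRKK
WWWKRRRGG
WWKKKKKGG
WWKKKKKGG
KKKKKKKKK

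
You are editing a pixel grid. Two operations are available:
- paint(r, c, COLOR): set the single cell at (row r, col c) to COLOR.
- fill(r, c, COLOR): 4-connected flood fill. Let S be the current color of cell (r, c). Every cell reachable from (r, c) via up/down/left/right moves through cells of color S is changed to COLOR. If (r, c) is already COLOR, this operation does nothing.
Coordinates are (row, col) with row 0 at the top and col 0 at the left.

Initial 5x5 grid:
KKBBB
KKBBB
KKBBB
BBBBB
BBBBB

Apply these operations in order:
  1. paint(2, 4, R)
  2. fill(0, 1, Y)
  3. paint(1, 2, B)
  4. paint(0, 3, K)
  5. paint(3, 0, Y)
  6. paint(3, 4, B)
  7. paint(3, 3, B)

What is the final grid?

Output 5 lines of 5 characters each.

After op 1 paint(2,4,R):
KKBBB
KKBBB
KKBBR
BBBBB
BBBBB
After op 2 fill(0,1,Y) [6 cells changed]:
YYBBB
YYBBB
YYBBR
BBBBB
BBBBB
After op 3 paint(1,2,B):
YYBBB
YYBBB
YYBBR
BBBBB
BBBBB
After op 4 paint(0,3,K):
YYBKB
YYBBB
YYBBR
BBBBB
BBBBB
After op 5 paint(3,0,Y):
YYBKB
YYBBB
YYBBR
YBBBB
BBBBB
After op 6 paint(3,4,B):
YYBKB
YYBBB
YYBBR
YBBBB
BBBBB
After op 7 paint(3,3,B):
YYBKB
YYBBB
YYBBR
YBBBB
BBBBB

Answer: YYBKB
YYBBB
YYBBR
YBBBB
BBBBB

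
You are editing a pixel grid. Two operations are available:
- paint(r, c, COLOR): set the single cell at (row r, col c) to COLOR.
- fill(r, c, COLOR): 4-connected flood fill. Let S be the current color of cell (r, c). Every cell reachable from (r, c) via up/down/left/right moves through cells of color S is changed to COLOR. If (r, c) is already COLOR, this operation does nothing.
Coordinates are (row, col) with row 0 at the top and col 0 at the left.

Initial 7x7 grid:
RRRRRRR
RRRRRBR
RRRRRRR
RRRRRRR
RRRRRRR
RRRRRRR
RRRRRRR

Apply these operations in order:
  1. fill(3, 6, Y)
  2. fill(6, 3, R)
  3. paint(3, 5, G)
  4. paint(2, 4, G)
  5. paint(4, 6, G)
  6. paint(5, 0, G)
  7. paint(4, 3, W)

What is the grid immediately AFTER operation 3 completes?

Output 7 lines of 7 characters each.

After op 1 fill(3,6,Y) [48 cells changed]:
YYYYYYY
YYYYYBY
YYYYYYY
YYYYYYY
YYYYYYY
YYYYYYY
YYYYYYY
After op 2 fill(6,3,R) [48 cells changed]:
RRRRRRR
RRRRRBR
RRRRRRR
RRRRRRR
RRRRRRR
RRRRRRR
RRRRRRR
After op 3 paint(3,5,G):
RRRRRRR
RRRRRBR
RRRRRRR
RRRRRGR
RRRRRRR
RRRRRRR
RRRRRRR

Answer: RRRRRRR
RRRRRBR
RRRRRRR
RRRRRGR
RRRRRRR
RRRRRRR
RRRRRRR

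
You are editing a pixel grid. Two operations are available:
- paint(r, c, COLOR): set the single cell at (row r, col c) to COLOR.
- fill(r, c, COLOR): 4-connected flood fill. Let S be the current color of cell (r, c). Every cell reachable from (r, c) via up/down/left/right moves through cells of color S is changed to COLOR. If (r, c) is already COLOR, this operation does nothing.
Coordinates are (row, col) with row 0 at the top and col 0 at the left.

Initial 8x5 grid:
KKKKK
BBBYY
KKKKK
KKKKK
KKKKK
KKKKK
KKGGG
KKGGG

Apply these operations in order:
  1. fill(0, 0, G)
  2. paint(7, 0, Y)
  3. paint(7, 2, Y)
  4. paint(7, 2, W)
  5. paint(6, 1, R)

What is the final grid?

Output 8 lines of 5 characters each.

Answer: GGGGG
BBBYY
KKKKK
KKKKK
KKKKK
KKKKK
KRGGG
YKWGG

Derivation:
After op 1 fill(0,0,G) [5 cells changed]:
GGGGG
BBBYY
KKKKK
KKKKK
KKKKK
KKKKK
KKGGG
KKGGG
After op 2 paint(7,0,Y):
GGGGG
BBBYY
KKKKK
KKKKK
KKKKK
KKKKK
KKGGG
YKGGG
After op 3 paint(7,2,Y):
GGGGG
BBBYY
KKKKK
KKKKK
KKKKK
KKKKK
KKGGG
YKYGG
After op 4 paint(7,2,W):
GGGGG
BBBYY
KKKKK
KKKKK
KKKKK
KKKKK
KKGGG
YKWGG
After op 5 paint(6,1,R):
GGGGG
BBBYY
KKKKK
KKKKK
KKKKK
KKKKK
KRGGG
YKWGG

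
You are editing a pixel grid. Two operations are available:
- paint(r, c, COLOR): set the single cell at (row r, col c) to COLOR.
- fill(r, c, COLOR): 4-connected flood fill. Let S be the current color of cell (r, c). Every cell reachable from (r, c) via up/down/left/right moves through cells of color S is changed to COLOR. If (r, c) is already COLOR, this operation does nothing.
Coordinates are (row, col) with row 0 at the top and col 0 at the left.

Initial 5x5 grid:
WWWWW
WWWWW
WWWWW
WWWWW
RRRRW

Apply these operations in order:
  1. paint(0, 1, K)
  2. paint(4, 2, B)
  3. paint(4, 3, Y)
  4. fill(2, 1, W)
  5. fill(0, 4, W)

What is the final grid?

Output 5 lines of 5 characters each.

After op 1 paint(0,1,K):
WKWWW
WWWWW
WWWWW
WWWWW
RRRRW
After op 2 paint(4,2,B):
WKWWW
WWWWW
WWWWW
WWWWW
RRBRW
After op 3 paint(4,3,Y):
WKWWW
WWWWW
WWWWW
WWWWW
RRBYW
After op 4 fill(2,1,W) [0 cells changed]:
WKWWW
WWWWW
WWWWW
WWWWW
RRBYW
After op 5 fill(0,4,W) [0 cells changed]:
WKWWW
WWWWW
WWWWW
WWWWW
RRBYW

Answer: WKWWW
WWWWW
WWWWW
WWWWW
RRBYW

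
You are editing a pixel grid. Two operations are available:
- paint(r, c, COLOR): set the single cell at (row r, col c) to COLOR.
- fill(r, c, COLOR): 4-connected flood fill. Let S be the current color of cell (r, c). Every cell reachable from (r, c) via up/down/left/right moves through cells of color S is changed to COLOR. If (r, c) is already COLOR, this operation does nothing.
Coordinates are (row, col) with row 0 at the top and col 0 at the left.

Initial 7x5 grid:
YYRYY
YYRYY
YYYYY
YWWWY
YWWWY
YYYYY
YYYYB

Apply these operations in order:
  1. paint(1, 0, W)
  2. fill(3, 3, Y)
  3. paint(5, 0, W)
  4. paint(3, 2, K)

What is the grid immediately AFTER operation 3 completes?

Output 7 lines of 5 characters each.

Answer: YYRYY
WYRYY
YYYYY
YYYYY
YYYYY
WYYYY
YYYYB

Derivation:
After op 1 paint(1,0,W):
YYRYY
WYRYY
YYYYY
YWWWY
YWWWY
YYYYY
YYYYB
After op 2 fill(3,3,Y) [6 cells changed]:
YYRYY
WYRYY
YYYYY
YYYYY
YYYYY
YYYYY
YYYYB
After op 3 paint(5,0,W):
YYRYY
WYRYY
YYYYY
YYYYY
YYYYY
WYYYY
YYYYB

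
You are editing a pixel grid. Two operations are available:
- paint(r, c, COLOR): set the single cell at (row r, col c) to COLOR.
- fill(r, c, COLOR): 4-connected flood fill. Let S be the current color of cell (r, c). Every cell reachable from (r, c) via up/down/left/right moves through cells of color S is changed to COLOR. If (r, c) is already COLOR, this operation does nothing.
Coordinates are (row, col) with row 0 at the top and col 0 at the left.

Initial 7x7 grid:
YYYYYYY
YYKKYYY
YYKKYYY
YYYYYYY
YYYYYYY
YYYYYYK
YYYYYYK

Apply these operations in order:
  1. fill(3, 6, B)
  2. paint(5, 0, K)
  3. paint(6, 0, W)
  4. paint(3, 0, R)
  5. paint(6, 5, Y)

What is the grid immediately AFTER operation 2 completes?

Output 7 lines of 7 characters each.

Answer: BBBBBBB
BBKKBBB
BBKKBBB
BBBBBBB
BBBBBBB
KBBBBBK
BBBBBBK

Derivation:
After op 1 fill(3,6,B) [43 cells changed]:
BBBBBBB
BBKKBBB
BBKKBBB
BBBBBBB
BBBBBBB
BBBBBBK
BBBBBBK
After op 2 paint(5,0,K):
BBBBBBB
BBKKBBB
BBKKBBB
BBBBBBB
BBBBBBB
KBBBBBK
BBBBBBK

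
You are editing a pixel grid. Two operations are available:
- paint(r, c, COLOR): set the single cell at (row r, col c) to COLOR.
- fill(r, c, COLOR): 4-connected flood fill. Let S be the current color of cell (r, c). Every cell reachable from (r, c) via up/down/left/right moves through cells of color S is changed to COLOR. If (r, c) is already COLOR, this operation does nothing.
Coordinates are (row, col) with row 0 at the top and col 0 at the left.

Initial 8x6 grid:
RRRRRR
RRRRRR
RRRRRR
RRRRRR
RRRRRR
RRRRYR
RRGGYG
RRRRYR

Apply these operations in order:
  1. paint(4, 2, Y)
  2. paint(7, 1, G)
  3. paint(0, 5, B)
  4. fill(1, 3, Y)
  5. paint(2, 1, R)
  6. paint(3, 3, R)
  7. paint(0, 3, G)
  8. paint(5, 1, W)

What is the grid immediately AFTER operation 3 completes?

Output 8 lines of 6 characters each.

After op 1 paint(4,2,Y):
RRRRRR
RRRRRR
RRRRRR
RRRRRR
RRYRRR
RRRRYR
RRGGYG
RRRRYR
After op 2 paint(7,1,G):
RRRRRR
RRRRRR
RRRRRR
RRRRRR
RRYRRR
RRRRYR
RRGGYG
RGRRYR
After op 3 paint(0,5,B):
RRRRRB
RRRRRR
RRRRRR
RRRRRR
RRYRRR
RRRRYR
RRGGYG
RGRRYR

Answer: RRRRRB
RRRRRR
RRRRRR
RRRRRR
RRYRRR
RRRRYR
RRGGYG
RGRRYR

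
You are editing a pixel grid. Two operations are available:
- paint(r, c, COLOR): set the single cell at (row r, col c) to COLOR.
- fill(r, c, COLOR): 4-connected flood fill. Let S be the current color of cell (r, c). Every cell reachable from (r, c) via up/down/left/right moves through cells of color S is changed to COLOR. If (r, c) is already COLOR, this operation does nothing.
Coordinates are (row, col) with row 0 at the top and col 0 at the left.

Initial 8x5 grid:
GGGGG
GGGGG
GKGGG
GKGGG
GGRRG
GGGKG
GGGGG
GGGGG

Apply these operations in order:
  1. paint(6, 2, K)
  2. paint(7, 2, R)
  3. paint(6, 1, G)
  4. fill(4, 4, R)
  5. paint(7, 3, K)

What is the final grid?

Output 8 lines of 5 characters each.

After op 1 paint(6,2,K):
GGGGG
GGGGG
GKGGG
GKGGG
GGRRG
GGGKG
GGKGG
GGGGG
After op 2 paint(7,2,R):
GGGGG
GGGGG
GKGGG
GKGGG
GGRRG
GGGKG
GGKGG
GGRGG
After op 3 paint(6,1,G):
GGGGG
GGGGG
GKGGG
GKGGG
GGRRG
GGGKG
GGKGG
GGRGG
After op 4 fill(4,4,R) [33 cells changed]:
RRRRR
RRRRR
RKRRR
RKRRR
RRRRR
RRRKR
RRKRR
RRRRR
After op 5 paint(7,3,K):
RRRRR
RRRRR
RKRRR
RKRRR
RRRRR
RRRKR
RRKRR
RRRKR

Answer: RRRRR
RRRRR
RKRRR
RKRRR
RRRRR
RRRKR
RRKRR
RRRKR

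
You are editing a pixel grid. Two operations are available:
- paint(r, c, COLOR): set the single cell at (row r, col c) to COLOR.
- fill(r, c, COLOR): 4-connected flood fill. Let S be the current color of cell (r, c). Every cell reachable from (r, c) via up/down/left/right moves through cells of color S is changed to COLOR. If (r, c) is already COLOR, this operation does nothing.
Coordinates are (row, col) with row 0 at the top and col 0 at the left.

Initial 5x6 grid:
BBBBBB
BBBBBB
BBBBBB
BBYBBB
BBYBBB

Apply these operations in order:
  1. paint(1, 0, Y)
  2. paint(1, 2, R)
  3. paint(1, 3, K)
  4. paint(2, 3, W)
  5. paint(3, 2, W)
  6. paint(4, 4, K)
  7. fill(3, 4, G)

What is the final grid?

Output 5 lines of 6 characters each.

After op 1 paint(1,0,Y):
BBBBBB
YBBBBB
BBBBBB
BBYBBB
BBYBBB
After op 2 paint(1,2,R):
BBBBBB
YBRBBB
BBBBBB
BBYBBB
BBYBBB
After op 3 paint(1,3,K):
BBBBBB
YBRKBB
BBBBBB
BBYBBB
BBYBBB
After op 4 paint(2,3,W):
BBBBBB
YBRKBB
BBBWBB
BBYBBB
BBYBBB
After op 5 paint(3,2,W):
BBBBBB
YBRKBB
BBBWBB
BBWBBB
BBYBBB
After op 6 paint(4,4,K):
BBBBBB
YBRKBB
BBBWBB
BBWBBB
BBYBKB
After op 7 fill(3,4,G) [23 cells changed]:
GGGGGG
YGRKGG
GGGWGG
GGWGGG
GGYGKG

Answer: GGGGGG
YGRKGG
GGGWGG
GGWGGG
GGYGKG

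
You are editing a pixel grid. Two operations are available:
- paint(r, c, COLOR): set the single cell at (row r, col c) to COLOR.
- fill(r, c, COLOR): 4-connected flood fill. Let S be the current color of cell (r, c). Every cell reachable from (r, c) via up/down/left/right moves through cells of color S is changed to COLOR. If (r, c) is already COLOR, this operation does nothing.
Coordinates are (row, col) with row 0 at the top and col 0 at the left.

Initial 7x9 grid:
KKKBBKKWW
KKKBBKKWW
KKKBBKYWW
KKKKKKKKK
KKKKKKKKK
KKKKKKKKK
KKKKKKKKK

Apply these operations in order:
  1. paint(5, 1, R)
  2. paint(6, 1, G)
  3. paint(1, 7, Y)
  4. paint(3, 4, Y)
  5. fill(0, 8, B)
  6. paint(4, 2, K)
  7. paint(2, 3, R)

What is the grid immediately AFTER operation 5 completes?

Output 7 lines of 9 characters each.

After op 1 paint(5,1,R):
KKKBBKKWW
KKKBBKKWW
KKKBBKYWW
KKKKKKKKK
KKKKKKKKK
KRKKKKKKK
KKKKKKKKK
After op 2 paint(6,1,G):
KKKBBKKWW
KKKBBKKWW
KKKBBKYWW
KKKKKKKKK
KKKKKKKKK
KRKKKKKKK
KGKKKKKKK
After op 3 paint(1,7,Y):
KKKBBKKWW
KKKBBKKYW
KKKBBKYWW
KKKKKKKKK
KKKKKKKKK
KRKKKKKKK
KGKKKKKKK
After op 4 paint(3,4,Y):
KKKBBKKWW
KKKBBKKYW
KKKBBKYWW
KKKKYKKKK
KKKKKKKKK
KRKKKKKKK
KGKKKKKKK
After op 5 fill(0,8,B) [5 cells changed]:
KKKBBKKBB
KKKBBKKYB
KKKBBKYBB
KKKKYKKKK
KKKKKKKKK
KRKKKKKKK
KGKKKKKKK

Answer: KKKBBKKBB
KKKBBKKYB
KKKBBKYBB
KKKKYKKKK
KKKKKKKKK
KRKKKKKKK
KGKKKKKKK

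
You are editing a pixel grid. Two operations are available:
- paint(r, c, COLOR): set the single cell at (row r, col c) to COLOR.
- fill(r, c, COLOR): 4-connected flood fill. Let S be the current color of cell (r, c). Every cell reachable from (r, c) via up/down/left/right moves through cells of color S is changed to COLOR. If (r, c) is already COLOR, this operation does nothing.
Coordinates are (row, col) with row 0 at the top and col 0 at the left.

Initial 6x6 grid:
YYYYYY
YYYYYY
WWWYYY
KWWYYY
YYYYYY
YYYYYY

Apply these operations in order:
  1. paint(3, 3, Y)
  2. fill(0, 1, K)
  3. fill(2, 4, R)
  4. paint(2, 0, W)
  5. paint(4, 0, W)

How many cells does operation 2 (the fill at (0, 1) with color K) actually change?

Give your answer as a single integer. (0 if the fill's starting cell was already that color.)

Answer: 30

Derivation:
After op 1 paint(3,3,Y):
YYYYYY
YYYYYY
WWWYYY
KWWYYY
YYYYYY
YYYYYY
After op 2 fill(0,1,K) [30 cells changed]:
KKKKKK
KKKKKK
WWWKKK
KWWKKK
KKKKKK
KKKKKK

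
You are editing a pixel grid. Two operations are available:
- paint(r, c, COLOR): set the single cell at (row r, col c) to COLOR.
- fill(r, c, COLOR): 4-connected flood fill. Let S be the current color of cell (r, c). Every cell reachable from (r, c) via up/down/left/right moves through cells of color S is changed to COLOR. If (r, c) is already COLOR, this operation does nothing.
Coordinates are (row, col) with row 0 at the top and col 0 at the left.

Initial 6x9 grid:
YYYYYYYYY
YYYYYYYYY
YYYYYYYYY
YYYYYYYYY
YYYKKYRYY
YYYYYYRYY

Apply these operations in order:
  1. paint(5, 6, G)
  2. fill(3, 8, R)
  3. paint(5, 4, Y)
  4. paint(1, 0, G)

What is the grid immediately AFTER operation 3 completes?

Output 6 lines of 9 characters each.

Answer: RRRRRRRRR
RRRRRRRRR
RRRRRRRRR
RRRRRRRRR
RRRKKRRRR
RRRRYRGRR

Derivation:
After op 1 paint(5,6,G):
YYYYYYYYY
YYYYYYYYY
YYYYYYYYY
YYYYYYYYY
YYYKKYRYY
YYYYYYGYY
After op 2 fill(3,8,R) [50 cells changed]:
RRRRRRRRR
RRRRRRRRR
RRRRRRRRR
RRRRRRRRR
RRRKKRRRR
RRRRRRGRR
After op 3 paint(5,4,Y):
RRRRRRRRR
RRRRRRRRR
RRRRRRRRR
RRRRRRRRR
RRRKKRRRR
RRRRYRGRR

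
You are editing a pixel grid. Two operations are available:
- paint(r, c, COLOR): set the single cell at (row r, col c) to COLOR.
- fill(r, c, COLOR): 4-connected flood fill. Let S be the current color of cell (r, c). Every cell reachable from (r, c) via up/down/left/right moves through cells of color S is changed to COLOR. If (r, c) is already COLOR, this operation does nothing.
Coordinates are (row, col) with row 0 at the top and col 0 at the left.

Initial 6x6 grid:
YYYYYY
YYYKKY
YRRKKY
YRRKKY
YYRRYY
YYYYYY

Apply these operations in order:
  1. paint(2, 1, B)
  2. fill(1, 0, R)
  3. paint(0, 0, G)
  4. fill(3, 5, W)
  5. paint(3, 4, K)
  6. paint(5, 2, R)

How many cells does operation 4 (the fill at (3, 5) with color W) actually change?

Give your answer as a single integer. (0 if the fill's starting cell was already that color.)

Answer: 28

Derivation:
After op 1 paint(2,1,B):
YYYYYY
YYYKKY
YBRKKY
YRRKKY
YYRRYY
YYYYYY
After op 2 fill(1,0,R) [24 cells changed]:
RRRRRR
RRRKKR
RBRKKR
RRRKKR
RRRRRR
RRRRRR
After op 3 paint(0,0,G):
GRRRRR
RRRKKR
RBRKKR
RRRKKR
RRRRRR
RRRRRR
After op 4 fill(3,5,W) [28 cells changed]:
GWWWWW
WWWKKW
WBWKKW
WWWKKW
WWWWWW
WWWWWW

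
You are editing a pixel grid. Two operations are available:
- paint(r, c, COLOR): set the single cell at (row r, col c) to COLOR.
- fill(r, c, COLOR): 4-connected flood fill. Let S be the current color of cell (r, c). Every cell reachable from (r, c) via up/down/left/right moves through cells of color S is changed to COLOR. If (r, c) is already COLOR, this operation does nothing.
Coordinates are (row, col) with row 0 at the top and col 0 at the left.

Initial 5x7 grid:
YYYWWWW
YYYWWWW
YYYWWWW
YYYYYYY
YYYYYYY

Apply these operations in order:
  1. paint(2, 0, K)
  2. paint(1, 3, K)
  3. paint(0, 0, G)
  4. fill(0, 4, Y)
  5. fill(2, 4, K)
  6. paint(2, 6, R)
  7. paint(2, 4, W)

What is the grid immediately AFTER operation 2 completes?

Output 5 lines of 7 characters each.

Answer: YYYWWWW
YYYKWWW
KYYWWWW
YYYYYYY
YYYYYYY

Derivation:
After op 1 paint(2,0,K):
YYYWWWW
YYYWWWW
KYYWWWW
YYYYYYY
YYYYYYY
After op 2 paint(1,3,K):
YYYWWWW
YYYKWWW
KYYWWWW
YYYYYYY
YYYYYYY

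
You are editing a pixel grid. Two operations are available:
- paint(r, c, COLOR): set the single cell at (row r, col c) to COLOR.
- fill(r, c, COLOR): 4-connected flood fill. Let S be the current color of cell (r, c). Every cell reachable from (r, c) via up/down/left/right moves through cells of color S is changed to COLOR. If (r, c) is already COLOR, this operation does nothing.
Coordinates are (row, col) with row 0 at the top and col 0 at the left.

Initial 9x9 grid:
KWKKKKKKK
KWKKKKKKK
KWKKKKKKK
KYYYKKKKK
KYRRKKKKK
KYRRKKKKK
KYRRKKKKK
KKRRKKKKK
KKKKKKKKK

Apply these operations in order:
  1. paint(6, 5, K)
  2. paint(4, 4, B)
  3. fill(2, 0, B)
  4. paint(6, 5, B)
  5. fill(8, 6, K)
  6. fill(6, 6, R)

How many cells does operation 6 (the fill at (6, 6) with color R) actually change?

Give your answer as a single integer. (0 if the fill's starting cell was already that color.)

After op 1 paint(6,5,K):
KWKKKKKKK
KWKKKKKKK
KWKKKKKKK
KYYYKKKKK
KYRRKKKKK
KYRRKKKKK
KYRRKKKKK
KKRRKKKKK
KKKKKKKKK
After op 2 paint(4,4,B):
KWKKKKKKK
KWKKKKKKK
KWKKKKKKK
KYYYKKKKK
KYRRBKKKK
KYRRKKKKK
KYRRKKKKK
KKRRKKKKK
KKKKKKKKK
After op 3 fill(2,0,B) [63 cells changed]:
BWBBBBBBB
BWBBBBBBB
BWBBBBBBB
BYYYBBBBB
BYRRBBBBB
BYRRBBBBB
BYRRBBBBB
BBRRBBBBB
BBBBBBBBB
After op 4 paint(6,5,B):
BWBBBBBBB
BWBBBBBBB
BWBBBBBBB
BYYYBBBBB
BYRRBBBBB
BYRRBBBBB
BYRRBBBBB
BBRRBBBBB
BBBBBBBBB
After op 5 fill(8,6,K) [64 cells changed]:
KWKKKKKKK
KWKKKKKKK
KWKKKKKKK
KYYYKKKKK
KYRRKKKKK
KYRRKKKKK
KYRRKKKKK
KKRRKKKKK
KKKKKKKKK
After op 6 fill(6,6,R) [64 cells changed]:
RWRRRRRRR
RWRRRRRRR
RWRRRRRRR
RYYYRRRRR
RYRRRRRRR
RYRRRRRRR
RYRRRRRRR
RRRRRRRRR
RRRRRRRRR

Answer: 64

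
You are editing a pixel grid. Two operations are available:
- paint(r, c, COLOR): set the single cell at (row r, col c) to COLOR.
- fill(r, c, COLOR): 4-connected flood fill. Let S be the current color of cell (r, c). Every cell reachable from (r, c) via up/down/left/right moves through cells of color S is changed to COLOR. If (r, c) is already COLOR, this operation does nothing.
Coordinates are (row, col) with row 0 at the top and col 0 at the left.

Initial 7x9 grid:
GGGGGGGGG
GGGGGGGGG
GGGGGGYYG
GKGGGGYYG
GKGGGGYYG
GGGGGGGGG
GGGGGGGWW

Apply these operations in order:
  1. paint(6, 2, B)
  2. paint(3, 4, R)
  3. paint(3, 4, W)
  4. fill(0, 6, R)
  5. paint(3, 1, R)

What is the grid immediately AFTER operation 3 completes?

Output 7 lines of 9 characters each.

Answer: GGGGGGGGG
GGGGGGGGG
GGGGGGYYG
GKGGWGYYG
GKGGGGYYG
GGGGGGGGG
GGBGGGGWW

Derivation:
After op 1 paint(6,2,B):
GGGGGGGGG
GGGGGGGGG
GGGGGGYYG
GKGGGGYYG
GKGGGGYYG
GGGGGGGGG
GGBGGGGWW
After op 2 paint(3,4,R):
GGGGGGGGG
GGGGGGGGG
GGGGGGYYG
GKGGRGYYG
GKGGGGYYG
GGGGGGGGG
GGBGGGGWW
After op 3 paint(3,4,W):
GGGGGGGGG
GGGGGGGGG
GGGGGGYYG
GKGGWGYYG
GKGGGGYYG
GGGGGGGGG
GGBGGGGWW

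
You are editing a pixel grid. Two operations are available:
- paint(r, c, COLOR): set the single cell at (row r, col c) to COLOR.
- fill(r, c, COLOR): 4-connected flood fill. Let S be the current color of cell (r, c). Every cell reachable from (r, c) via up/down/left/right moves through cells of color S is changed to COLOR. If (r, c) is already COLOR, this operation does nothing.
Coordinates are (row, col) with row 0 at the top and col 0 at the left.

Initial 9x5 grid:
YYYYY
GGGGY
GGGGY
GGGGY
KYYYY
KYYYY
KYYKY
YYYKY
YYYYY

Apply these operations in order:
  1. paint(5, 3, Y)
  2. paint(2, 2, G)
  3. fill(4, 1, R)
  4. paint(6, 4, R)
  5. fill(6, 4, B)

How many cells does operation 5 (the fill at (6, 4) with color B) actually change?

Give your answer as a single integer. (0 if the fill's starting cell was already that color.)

After op 1 paint(5,3,Y):
YYYYY
GGGGY
GGGGY
GGGGY
KYYYY
KYYYY
KYYKY
YYYKY
YYYYY
After op 2 paint(2,2,G):
YYYYY
GGGGY
GGGGY
GGGGY
KYYYY
KYYYY
KYYKY
YYYKY
YYYYY
After op 3 fill(4,1,R) [28 cells changed]:
RRRRR
GGGGR
GGGGR
GGGGR
KRRRR
KRRRR
KRRKR
RRRKR
RRRRR
After op 4 paint(6,4,R):
RRRRR
GGGGR
GGGGR
GGGGR
KRRRR
KRRRR
KRRKR
RRRKR
RRRRR
After op 5 fill(6,4,B) [28 cells changed]:
BBBBB
GGGGB
GGGGB
GGGGB
KBBBB
KBBBB
KBBKB
BBBKB
BBBBB

Answer: 28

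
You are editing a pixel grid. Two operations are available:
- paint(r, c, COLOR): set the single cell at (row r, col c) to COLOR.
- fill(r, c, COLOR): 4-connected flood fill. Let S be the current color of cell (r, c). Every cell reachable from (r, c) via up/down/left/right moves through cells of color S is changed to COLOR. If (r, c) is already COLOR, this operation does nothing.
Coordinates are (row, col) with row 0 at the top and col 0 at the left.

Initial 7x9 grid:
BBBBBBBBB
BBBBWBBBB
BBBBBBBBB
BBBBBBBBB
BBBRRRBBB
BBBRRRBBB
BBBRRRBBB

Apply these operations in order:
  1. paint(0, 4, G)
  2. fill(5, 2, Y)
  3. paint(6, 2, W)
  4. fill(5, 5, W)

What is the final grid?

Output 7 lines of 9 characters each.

After op 1 paint(0,4,G):
BBBBGBBBB
BBBBWBBBB
BBBBBBBBB
BBBBBBBBB
BBBRRRBBB
BBBRRRBBB
BBBRRRBBB
After op 2 fill(5,2,Y) [52 cells changed]:
YYYYGYYYY
YYYYWYYYY
YYYYYYYYY
YYYYYYYYY
YYYRRRYYY
YYYRRRYYY
YYYRRRYYY
After op 3 paint(6,2,W):
YYYYGYYYY
YYYYWYYYY
YYYYYYYYY
YYYYYYYYY
YYYRRRYYY
YYYRRRYYY
YYWRRRYYY
After op 4 fill(5,5,W) [9 cells changed]:
YYYYGYYYY
YYYYWYYYY
YYYYYYYYY
YYYYYYYYY
YYYWWWYYY
YYYWWWYYY
YYWWWWYYY

Answer: YYYYGYYYY
YYYYWYYYY
YYYYYYYYY
YYYYYYYYY
YYYWWWYYY
YYYWWWYYY
YYWWWWYYY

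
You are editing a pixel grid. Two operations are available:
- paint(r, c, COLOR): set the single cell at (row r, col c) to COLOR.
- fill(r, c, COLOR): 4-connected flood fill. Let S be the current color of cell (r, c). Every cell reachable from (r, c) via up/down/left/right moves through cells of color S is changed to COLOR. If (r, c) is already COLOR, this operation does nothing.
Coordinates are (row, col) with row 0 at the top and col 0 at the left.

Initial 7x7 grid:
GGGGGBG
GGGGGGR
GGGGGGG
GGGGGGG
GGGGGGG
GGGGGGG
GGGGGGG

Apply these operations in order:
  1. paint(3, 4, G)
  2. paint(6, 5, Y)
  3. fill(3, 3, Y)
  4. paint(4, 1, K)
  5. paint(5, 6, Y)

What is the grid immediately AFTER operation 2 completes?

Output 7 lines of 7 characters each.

Answer: GGGGGBG
GGGGGGR
GGGGGGG
GGGGGGG
GGGGGGG
GGGGGGG
GGGGGYG

Derivation:
After op 1 paint(3,4,G):
GGGGGBG
GGGGGGR
GGGGGGG
GGGGGGG
GGGGGGG
GGGGGGG
GGGGGGG
After op 2 paint(6,5,Y):
GGGGGBG
GGGGGGR
GGGGGGG
GGGGGGG
GGGGGGG
GGGGGGG
GGGGGYG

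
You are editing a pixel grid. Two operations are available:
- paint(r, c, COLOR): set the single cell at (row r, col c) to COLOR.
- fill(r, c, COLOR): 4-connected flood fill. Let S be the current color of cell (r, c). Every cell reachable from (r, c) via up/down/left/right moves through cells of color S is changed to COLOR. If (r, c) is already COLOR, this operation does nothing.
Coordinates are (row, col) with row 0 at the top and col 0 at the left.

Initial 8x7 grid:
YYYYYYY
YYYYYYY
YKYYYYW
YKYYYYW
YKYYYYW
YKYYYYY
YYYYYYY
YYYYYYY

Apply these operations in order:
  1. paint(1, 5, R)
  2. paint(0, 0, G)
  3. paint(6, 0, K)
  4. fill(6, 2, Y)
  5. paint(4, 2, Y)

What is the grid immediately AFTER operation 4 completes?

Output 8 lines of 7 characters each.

After op 1 paint(1,5,R):
YYYYYYY
YYYYYRY
YKYYYYW
YKYYYYW
YKYYYYW
YKYYYYY
YYYYYYY
YYYYYYY
After op 2 paint(0,0,G):
GYYYYYY
YYYYYRY
YKYYYYW
YKYYYYW
YKYYYYW
YKYYYYY
YYYYYYY
YYYYYYY
After op 3 paint(6,0,K):
GYYYYYY
YYYYYRY
YKYYYYW
YKYYYYW
YKYYYYW
YKYYYYY
KYYYYYY
YYYYYYY
After op 4 fill(6,2,Y) [0 cells changed]:
GYYYYYY
YYYYYRY
YKYYYYW
YKYYYYW
YKYYYYW
YKYYYYY
KYYYYYY
YYYYYYY

Answer: GYYYYYY
YYYYYRY
YKYYYYW
YKYYYYW
YKYYYYW
YKYYYYY
KYYYYYY
YYYYYYY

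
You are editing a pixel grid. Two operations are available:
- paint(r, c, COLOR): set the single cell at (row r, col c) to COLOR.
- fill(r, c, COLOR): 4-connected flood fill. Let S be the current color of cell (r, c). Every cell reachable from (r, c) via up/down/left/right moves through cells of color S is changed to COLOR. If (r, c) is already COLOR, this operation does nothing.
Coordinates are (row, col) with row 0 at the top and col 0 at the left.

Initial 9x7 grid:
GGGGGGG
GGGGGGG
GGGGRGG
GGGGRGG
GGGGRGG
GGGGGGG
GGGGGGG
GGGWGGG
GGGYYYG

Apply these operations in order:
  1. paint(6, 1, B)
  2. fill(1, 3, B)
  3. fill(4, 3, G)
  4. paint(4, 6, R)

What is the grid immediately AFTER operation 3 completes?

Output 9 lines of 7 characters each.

Answer: GGGGGGG
GGGGGGG
GGGGRGG
GGGGRGG
GGGGRGG
GGGGGGG
GGGGGGG
GGGWGGG
GGGYYYG

Derivation:
After op 1 paint(6,1,B):
GGGGGGG
GGGGGGG
GGGGRGG
GGGGRGG
GGGGRGG
GGGGGGG
GBGGGGG
GGGWGGG
GGGYYYG
After op 2 fill(1,3,B) [55 cells changed]:
BBBBBBB
BBBBBBB
BBBBRBB
BBBBRBB
BBBBRBB
BBBBBBB
BBBBBBB
BBBWBBB
BBBYYYB
After op 3 fill(4,3,G) [56 cells changed]:
GGGGGGG
GGGGGGG
GGGGRGG
GGGGRGG
GGGGRGG
GGGGGGG
GGGGGGG
GGGWGGG
GGGYYYG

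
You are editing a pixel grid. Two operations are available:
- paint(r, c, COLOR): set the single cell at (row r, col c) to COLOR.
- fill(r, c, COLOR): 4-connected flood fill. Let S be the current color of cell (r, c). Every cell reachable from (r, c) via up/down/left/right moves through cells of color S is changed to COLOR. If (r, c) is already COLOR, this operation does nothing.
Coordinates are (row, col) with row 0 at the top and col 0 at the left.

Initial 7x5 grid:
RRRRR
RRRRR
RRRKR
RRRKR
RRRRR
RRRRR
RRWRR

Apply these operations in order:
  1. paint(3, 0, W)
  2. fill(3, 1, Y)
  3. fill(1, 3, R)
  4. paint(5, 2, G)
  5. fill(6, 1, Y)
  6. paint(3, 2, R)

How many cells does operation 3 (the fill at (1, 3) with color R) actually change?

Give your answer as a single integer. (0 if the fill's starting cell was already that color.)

After op 1 paint(3,0,W):
RRRRR
RRRRR
RRRKR
WRRKR
RRRRR
RRRRR
RRWRR
After op 2 fill(3,1,Y) [31 cells changed]:
YYYYY
YYYYY
YYYKY
WYYKY
YYYYY
YYYYY
YYWYY
After op 3 fill(1,3,R) [31 cells changed]:
RRRRR
RRRRR
RRRKR
WRRKR
RRRRR
RRRRR
RRWRR

Answer: 31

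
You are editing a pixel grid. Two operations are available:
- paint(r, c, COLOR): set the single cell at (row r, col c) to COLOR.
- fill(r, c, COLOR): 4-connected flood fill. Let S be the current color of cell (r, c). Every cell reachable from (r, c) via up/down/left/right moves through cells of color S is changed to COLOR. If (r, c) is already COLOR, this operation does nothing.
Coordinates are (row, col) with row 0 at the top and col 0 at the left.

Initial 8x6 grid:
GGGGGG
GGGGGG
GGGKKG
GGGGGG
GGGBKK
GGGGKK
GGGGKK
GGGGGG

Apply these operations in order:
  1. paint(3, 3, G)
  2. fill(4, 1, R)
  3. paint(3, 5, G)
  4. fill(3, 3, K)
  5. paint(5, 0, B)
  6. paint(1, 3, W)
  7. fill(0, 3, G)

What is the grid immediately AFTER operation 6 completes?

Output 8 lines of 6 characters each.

After op 1 paint(3,3,G):
GGGGGG
GGGGGG
GGGKKG
GGGGGG
GGGBKK
GGGGKK
GGGGKK
GGGGGG
After op 2 fill(4,1,R) [39 cells changed]:
RRRRRR
RRRRRR
RRRKKR
RRRRRR
RRRBKK
RRRRKK
RRRRKK
RRRRRR
After op 3 paint(3,5,G):
RRRRRR
RRRRRR
RRRKKR
RRRRRG
RRRBKK
RRRRKK
RRRRKK
RRRRRR
After op 4 fill(3,3,K) [38 cells changed]:
KKKKKK
KKKKKK
KKKKKK
KKKKKG
KKKBKK
KKKKKK
KKKKKK
KKKKKK
After op 5 paint(5,0,B):
KKKKKK
KKKKKK
KKKKKK
KKKKKG
KKKBKK
BKKKKK
KKKKKK
KKKKKK
After op 6 paint(1,3,W):
KKKKKK
KKKWKK
KKKKKK
KKKKKG
KKKBKK
BKKKKK
KKKKKK
KKKKKK

Answer: KKKKKK
KKKWKK
KKKKKK
KKKKKG
KKKBKK
BKKKKK
KKKKKK
KKKKKK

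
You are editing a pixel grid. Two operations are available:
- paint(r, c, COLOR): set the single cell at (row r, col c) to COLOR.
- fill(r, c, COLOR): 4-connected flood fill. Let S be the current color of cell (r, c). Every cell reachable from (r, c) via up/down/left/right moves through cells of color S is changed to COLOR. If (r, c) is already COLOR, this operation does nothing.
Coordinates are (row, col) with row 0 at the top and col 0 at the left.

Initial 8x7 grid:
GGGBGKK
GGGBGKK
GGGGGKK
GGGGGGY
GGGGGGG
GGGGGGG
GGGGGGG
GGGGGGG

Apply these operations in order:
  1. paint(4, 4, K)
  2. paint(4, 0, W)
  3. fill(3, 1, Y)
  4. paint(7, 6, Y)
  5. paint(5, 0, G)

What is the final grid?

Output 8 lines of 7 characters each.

After op 1 paint(4,4,K):
GGGBGKK
GGGBGKK
GGGGGKK
GGGGGGY
GGGGKGG
GGGGGGG
GGGGGGG
GGGGGGG
After op 2 paint(4,0,W):
GGGBGKK
GGGBGKK
GGGGGKK
GGGGGGY
WGGGKGG
GGGGGGG
GGGGGGG
GGGGGGG
After op 3 fill(3,1,Y) [45 cells changed]:
YYYBYKK
YYYBYKK
YYYYYKK
YYYYYYY
WYYYKYY
YYYYYYY
YYYYYYY
YYYYYYY
After op 4 paint(7,6,Y):
YYYBYKK
YYYBYKK
YYYYYKK
YYYYYYY
WYYYKYY
YYYYYYY
YYYYYYY
YYYYYYY
After op 5 paint(5,0,G):
YYYBYKK
YYYBYKK
YYYYYKK
YYYYYYY
WYYYKYY
GYYYYYY
YYYYYYY
YYYYYYY

Answer: YYYBYKK
YYYBYKK
YYYYYKK
YYYYYYY
WYYYKYY
GYYYYYY
YYYYYYY
YYYYYYY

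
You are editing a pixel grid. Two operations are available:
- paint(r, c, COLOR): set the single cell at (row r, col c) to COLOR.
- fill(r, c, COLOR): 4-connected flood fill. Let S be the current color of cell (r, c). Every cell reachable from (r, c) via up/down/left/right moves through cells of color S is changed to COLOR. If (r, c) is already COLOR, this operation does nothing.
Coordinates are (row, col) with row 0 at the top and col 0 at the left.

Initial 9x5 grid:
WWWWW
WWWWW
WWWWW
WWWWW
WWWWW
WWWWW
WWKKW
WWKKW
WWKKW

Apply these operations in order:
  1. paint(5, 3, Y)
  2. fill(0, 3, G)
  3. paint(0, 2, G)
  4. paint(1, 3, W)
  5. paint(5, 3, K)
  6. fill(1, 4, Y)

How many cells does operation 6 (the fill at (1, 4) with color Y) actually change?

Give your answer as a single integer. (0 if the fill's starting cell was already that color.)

After op 1 paint(5,3,Y):
WWWWW
WWWWW
WWWWW
WWWWW
WWWWW
WWWYW
WWKKW
WWKKW
WWKKW
After op 2 fill(0,3,G) [38 cells changed]:
GGGGG
GGGGG
GGGGG
GGGGG
GGGGG
GGGYG
GGKKG
GGKKG
GGKKG
After op 3 paint(0,2,G):
GGGGG
GGGGG
GGGGG
GGGGG
GGGGG
GGGYG
GGKKG
GGKKG
GGKKG
After op 4 paint(1,3,W):
GGGGG
GGGWG
GGGGG
GGGGG
GGGGG
GGGYG
GGKKG
GGKKG
GGKKG
After op 5 paint(5,3,K):
GGGGG
GGGWG
GGGGG
GGGGG
GGGGG
GGGKG
GGKKG
GGKKG
GGKKG
After op 6 fill(1,4,Y) [37 cells changed]:
YYYYY
YYYWY
YYYYY
YYYYY
YYYYY
YYYKY
YYKKY
YYKKY
YYKKY

Answer: 37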